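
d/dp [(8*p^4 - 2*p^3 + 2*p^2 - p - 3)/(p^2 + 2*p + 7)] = (16*p^5 + 46*p^4 + 216*p^3 - 37*p^2 + 34*p - 1)/(p^4 + 4*p^3 + 18*p^2 + 28*p + 49)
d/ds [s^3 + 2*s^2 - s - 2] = 3*s^2 + 4*s - 1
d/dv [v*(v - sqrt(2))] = 2*v - sqrt(2)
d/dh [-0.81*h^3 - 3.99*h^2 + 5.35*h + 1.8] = -2.43*h^2 - 7.98*h + 5.35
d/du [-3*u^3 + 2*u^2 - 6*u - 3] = -9*u^2 + 4*u - 6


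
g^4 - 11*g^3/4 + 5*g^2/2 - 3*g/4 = g*(g - 1)^2*(g - 3/4)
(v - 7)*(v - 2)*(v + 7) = v^3 - 2*v^2 - 49*v + 98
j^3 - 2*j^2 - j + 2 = (j - 2)*(j - 1)*(j + 1)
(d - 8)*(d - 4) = d^2 - 12*d + 32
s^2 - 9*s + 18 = (s - 6)*(s - 3)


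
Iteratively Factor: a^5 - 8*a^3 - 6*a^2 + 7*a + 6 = (a + 1)*(a^4 - a^3 - 7*a^2 + a + 6) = (a - 3)*(a + 1)*(a^3 + 2*a^2 - a - 2) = (a - 3)*(a + 1)^2*(a^2 + a - 2) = (a - 3)*(a + 1)^2*(a + 2)*(a - 1)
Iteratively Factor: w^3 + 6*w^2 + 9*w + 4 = (w + 1)*(w^2 + 5*w + 4) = (w + 1)^2*(w + 4)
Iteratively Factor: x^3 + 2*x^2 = (x + 2)*(x^2) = x*(x + 2)*(x)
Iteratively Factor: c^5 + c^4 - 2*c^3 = (c - 1)*(c^4 + 2*c^3) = c*(c - 1)*(c^3 + 2*c^2) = c^2*(c - 1)*(c^2 + 2*c) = c^2*(c - 1)*(c + 2)*(c)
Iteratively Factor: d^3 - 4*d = (d + 2)*(d^2 - 2*d) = (d - 2)*(d + 2)*(d)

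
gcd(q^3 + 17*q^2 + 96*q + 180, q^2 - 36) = q + 6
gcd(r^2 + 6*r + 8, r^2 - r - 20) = r + 4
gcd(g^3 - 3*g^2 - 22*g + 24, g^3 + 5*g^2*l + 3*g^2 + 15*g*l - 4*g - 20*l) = g^2 + 3*g - 4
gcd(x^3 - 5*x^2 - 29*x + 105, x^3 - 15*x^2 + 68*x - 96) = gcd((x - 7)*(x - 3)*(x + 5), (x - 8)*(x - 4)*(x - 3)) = x - 3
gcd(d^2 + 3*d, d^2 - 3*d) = d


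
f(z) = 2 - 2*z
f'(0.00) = -2.00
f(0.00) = 2.00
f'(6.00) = -2.00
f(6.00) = -10.00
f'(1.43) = -2.00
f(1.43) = -0.86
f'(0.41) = -2.00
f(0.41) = 1.18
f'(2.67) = -2.00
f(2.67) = -3.34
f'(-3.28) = -2.00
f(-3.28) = 8.56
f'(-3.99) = -2.00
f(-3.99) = 9.98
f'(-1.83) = -2.00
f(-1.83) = 5.66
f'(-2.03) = -2.00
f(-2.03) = 6.06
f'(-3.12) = -2.00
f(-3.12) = 8.24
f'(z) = -2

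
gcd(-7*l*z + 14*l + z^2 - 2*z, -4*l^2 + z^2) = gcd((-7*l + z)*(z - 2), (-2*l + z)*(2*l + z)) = 1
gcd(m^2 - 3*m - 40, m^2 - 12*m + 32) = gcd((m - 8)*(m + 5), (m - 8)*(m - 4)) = m - 8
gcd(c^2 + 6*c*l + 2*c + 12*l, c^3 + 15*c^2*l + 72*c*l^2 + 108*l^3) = c + 6*l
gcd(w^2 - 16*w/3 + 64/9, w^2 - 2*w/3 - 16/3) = w - 8/3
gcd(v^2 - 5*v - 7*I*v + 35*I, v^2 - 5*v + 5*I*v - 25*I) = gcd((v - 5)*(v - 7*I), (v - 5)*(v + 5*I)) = v - 5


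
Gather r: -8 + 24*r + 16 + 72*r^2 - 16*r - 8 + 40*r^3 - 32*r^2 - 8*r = 40*r^3 + 40*r^2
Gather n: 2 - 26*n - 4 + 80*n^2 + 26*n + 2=80*n^2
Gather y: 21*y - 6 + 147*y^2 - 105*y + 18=147*y^2 - 84*y + 12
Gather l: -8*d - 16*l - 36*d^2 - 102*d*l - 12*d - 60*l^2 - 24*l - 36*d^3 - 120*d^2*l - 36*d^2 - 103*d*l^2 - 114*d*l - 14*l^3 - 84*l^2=-36*d^3 - 72*d^2 - 20*d - 14*l^3 + l^2*(-103*d - 144) + l*(-120*d^2 - 216*d - 40)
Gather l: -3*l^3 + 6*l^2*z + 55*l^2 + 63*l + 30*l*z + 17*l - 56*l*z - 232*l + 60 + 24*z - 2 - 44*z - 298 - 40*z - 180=-3*l^3 + l^2*(6*z + 55) + l*(-26*z - 152) - 60*z - 420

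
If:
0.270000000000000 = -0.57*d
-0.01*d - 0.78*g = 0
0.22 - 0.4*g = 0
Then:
No Solution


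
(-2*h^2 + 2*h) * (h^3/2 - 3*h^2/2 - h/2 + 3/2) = -h^5 + 4*h^4 - 2*h^3 - 4*h^2 + 3*h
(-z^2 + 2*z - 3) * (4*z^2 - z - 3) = -4*z^4 + 9*z^3 - 11*z^2 - 3*z + 9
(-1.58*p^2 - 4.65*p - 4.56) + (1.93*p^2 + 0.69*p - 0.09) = 0.35*p^2 - 3.96*p - 4.65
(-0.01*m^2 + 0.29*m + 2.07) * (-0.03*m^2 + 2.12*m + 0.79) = 0.0003*m^4 - 0.0299*m^3 + 0.5448*m^2 + 4.6175*m + 1.6353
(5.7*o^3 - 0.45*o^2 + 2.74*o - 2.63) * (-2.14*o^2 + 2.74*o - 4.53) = -12.198*o^5 + 16.581*o^4 - 32.9176*o^3 + 15.1743*o^2 - 19.6184*o + 11.9139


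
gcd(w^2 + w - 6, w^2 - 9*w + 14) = w - 2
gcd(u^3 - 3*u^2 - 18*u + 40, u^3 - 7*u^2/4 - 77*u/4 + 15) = u^2 - u - 20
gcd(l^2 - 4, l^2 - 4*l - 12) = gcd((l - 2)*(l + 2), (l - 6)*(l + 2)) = l + 2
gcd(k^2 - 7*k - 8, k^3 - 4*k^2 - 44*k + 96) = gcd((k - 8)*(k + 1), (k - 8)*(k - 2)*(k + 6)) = k - 8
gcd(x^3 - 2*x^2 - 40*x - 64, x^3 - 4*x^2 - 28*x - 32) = x^2 - 6*x - 16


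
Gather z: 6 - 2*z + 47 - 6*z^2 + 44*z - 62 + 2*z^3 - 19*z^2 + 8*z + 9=2*z^3 - 25*z^2 + 50*z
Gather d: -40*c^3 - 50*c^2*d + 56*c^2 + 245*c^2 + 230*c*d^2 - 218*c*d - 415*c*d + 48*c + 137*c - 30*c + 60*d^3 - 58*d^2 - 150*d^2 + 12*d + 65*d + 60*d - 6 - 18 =-40*c^3 + 301*c^2 + 155*c + 60*d^3 + d^2*(230*c - 208) + d*(-50*c^2 - 633*c + 137) - 24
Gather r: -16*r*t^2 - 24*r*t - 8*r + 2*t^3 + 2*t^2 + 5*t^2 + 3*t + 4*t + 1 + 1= r*(-16*t^2 - 24*t - 8) + 2*t^3 + 7*t^2 + 7*t + 2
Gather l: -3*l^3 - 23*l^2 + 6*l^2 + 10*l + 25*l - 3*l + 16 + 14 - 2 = -3*l^3 - 17*l^2 + 32*l + 28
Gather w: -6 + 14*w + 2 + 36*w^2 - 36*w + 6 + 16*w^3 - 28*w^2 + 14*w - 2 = 16*w^3 + 8*w^2 - 8*w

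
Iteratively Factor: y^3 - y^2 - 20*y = (y - 5)*(y^2 + 4*y) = y*(y - 5)*(y + 4)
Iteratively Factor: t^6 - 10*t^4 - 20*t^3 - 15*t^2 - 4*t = (t + 1)*(t^5 - t^4 - 9*t^3 - 11*t^2 - 4*t) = (t + 1)^2*(t^4 - 2*t^3 - 7*t^2 - 4*t) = (t + 1)^3*(t^3 - 3*t^2 - 4*t) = (t + 1)^4*(t^2 - 4*t) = t*(t + 1)^4*(t - 4)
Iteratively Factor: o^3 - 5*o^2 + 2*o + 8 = (o - 2)*(o^2 - 3*o - 4) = (o - 4)*(o - 2)*(o + 1)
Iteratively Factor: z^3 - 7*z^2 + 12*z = (z - 3)*(z^2 - 4*z) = z*(z - 3)*(z - 4)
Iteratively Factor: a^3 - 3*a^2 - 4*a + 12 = (a - 2)*(a^2 - a - 6) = (a - 3)*(a - 2)*(a + 2)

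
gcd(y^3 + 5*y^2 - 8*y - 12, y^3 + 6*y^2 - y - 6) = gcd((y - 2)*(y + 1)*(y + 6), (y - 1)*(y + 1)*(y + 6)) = y^2 + 7*y + 6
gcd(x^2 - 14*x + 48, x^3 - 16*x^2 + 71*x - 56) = x - 8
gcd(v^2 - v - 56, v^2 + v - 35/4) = 1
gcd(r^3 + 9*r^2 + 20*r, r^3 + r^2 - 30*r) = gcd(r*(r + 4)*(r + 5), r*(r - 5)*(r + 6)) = r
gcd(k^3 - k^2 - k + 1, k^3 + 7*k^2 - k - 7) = k^2 - 1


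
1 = 1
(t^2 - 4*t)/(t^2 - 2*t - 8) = t/(t + 2)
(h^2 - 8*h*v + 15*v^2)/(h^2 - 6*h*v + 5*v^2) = (-h + 3*v)/(-h + v)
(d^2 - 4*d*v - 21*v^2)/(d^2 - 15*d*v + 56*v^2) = (-d - 3*v)/(-d + 8*v)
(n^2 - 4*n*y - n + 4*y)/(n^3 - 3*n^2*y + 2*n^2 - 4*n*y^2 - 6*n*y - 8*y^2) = (n - 1)/(n^2 + n*y + 2*n + 2*y)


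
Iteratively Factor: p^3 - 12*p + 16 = (p + 4)*(p^2 - 4*p + 4) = (p - 2)*(p + 4)*(p - 2)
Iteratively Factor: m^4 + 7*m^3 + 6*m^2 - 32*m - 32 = (m + 4)*(m^3 + 3*m^2 - 6*m - 8) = (m + 4)^2*(m^2 - m - 2) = (m + 1)*(m + 4)^2*(m - 2)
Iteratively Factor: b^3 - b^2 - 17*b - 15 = (b + 3)*(b^2 - 4*b - 5) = (b - 5)*(b + 3)*(b + 1)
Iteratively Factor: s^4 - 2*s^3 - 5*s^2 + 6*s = (s + 2)*(s^3 - 4*s^2 + 3*s) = (s - 3)*(s + 2)*(s^2 - s) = (s - 3)*(s - 1)*(s + 2)*(s)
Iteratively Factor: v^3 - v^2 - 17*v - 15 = (v + 3)*(v^2 - 4*v - 5) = (v + 1)*(v + 3)*(v - 5)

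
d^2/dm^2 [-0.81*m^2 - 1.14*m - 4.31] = -1.62000000000000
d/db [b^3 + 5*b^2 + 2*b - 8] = 3*b^2 + 10*b + 2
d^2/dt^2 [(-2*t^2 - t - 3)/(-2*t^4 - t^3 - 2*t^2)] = 2*(24*t^6 + 36*t^5 + 130*t^4 + 105*t^3 + 132*t^2 + 52*t + 36)/(t^4*(8*t^6 + 12*t^5 + 30*t^4 + 25*t^3 + 30*t^2 + 12*t + 8))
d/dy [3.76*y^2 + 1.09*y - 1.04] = 7.52*y + 1.09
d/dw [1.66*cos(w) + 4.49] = -1.66*sin(w)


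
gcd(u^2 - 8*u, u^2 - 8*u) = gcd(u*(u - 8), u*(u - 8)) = u^2 - 8*u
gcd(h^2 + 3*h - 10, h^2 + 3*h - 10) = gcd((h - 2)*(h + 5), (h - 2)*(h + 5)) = h^2 + 3*h - 10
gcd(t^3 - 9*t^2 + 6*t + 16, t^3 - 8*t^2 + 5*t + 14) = t^2 - t - 2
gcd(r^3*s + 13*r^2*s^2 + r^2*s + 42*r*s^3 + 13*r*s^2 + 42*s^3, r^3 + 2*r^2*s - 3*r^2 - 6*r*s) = 1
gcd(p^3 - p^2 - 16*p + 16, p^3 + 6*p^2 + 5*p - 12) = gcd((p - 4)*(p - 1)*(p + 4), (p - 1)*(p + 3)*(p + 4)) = p^2 + 3*p - 4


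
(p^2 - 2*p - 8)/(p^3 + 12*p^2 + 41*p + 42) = (p - 4)/(p^2 + 10*p + 21)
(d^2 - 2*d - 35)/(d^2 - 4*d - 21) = (d + 5)/(d + 3)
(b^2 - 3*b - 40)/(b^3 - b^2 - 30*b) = (b - 8)/(b*(b - 6))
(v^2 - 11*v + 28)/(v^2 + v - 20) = (v - 7)/(v + 5)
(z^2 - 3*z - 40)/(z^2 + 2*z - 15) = (z - 8)/(z - 3)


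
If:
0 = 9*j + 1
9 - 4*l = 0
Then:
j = -1/9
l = 9/4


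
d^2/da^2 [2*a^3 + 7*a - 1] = 12*a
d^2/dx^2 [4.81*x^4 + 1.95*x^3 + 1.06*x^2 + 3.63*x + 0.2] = 57.72*x^2 + 11.7*x + 2.12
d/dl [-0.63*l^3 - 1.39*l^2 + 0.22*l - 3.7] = -1.89*l^2 - 2.78*l + 0.22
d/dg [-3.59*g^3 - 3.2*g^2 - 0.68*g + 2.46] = -10.77*g^2 - 6.4*g - 0.68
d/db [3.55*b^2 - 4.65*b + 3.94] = 7.1*b - 4.65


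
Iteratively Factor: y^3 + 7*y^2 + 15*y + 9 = (y + 3)*(y^2 + 4*y + 3) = (y + 1)*(y + 3)*(y + 3)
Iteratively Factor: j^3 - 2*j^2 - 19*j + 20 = (j + 4)*(j^2 - 6*j + 5) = (j - 5)*(j + 4)*(j - 1)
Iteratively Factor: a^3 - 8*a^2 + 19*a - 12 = (a - 4)*(a^2 - 4*a + 3) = (a - 4)*(a - 3)*(a - 1)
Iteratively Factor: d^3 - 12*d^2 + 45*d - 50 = (d - 2)*(d^2 - 10*d + 25) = (d - 5)*(d - 2)*(d - 5)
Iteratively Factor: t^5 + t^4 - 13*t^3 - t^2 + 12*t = (t - 3)*(t^4 + 4*t^3 - t^2 - 4*t) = (t - 3)*(t + 1)*(t^3 + 3*t^2 - 4*t) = (t - 3)*(t + 1)*(t + 4)*(t^2 - t) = (t - 3)*(t - 1)*(t + 1)*(t + 4)*(t)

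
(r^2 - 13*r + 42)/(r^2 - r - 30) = (r - 7)/(r + 5)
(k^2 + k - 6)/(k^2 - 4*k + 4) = (k + 3)/(k - 2)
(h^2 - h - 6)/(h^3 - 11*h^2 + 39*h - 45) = (h + 2)/(h^2 - 8*h + 15)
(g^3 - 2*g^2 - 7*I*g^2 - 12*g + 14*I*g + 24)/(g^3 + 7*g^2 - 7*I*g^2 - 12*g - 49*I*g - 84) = (g - 2)/(g + 7)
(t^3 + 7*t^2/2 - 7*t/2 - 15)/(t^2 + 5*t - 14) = (2*t^2 + 11*t + 15)/(2*(t + 7))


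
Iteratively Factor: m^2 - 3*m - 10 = (m + 2)*(m - 5)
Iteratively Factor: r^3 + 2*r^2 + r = (r)*(r^2 + 2*r + 1) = r*(r + 1)*(r + 1)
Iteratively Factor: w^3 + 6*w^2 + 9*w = (w + 3)*(w^2 + 3*w) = (w + 3)^2*(w)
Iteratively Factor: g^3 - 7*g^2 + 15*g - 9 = (g - 3)*(g^2 - 4*g + 3) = (g - 3)^2*(g - 1)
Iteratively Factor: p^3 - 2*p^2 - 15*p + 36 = (p + 4)*(p^2 - 6*p + 9) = (p - 3)*(p + 4)*(p - 3)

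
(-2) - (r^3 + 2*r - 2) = -r^3 - 2*r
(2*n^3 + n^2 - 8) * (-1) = -2*n^3 - n^2 + 8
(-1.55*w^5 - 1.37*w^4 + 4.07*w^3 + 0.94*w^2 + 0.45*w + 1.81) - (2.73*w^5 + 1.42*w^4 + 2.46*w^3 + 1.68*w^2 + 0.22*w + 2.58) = -4.28*w^5 - 2.79*w^4 + 1.61*w^3 - 0.74*w^2 + 0.23*w - 0.77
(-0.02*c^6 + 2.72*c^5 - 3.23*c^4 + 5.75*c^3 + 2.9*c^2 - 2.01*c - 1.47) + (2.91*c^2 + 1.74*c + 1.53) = -0.02*c^6 + 2.72*c^5 - 3.23*c^4 + 5.75*c^3 + 5.81*c^2 - 0.27*c + 0.0600000000000001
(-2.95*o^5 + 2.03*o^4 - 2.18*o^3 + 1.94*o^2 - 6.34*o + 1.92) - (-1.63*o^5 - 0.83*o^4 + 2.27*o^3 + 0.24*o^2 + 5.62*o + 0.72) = -1.32*o^5 + 2.86*o^4 - 4.45*o^3 + 1.7*o^2 - 11.96*o + 1.2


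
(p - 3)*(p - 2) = p^2 - 5*p + 6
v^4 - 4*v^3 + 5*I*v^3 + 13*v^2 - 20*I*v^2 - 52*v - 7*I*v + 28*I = (v - 4)*(v - I)^2*(v + 7*I)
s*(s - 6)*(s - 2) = s^3 - 8*s^2 + 12*s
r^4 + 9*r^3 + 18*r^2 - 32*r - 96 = (r - 2)*(r + 3)*(r + 4)^2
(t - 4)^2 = t^2 - 8*t + 16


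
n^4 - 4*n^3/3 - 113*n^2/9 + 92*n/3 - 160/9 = (n - 8/3)*(n - 5/3)*(n - 1)*(n + 4)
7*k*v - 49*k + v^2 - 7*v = (7*k + v)*(v - 7)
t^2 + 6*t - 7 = (t - 1)*(t + 7)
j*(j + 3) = j^2 + 3*j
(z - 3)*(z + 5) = z^2 + 2*z - 15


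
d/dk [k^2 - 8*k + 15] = 2*k - 8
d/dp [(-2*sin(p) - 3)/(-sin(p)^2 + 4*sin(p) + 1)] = 2*(-3*sin(p) + cos(p)^2 + 4)*cos(p)/(4*sin(p) + cos(p)^2)^2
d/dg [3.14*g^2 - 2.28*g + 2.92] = 6.28*g - 2.28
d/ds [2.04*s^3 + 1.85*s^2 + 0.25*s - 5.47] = 6.12*s^2 + 3.7*s + 0.25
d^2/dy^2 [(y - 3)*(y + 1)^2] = 6*y - 2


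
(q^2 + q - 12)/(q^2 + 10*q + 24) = (q - 3)/(q + 6)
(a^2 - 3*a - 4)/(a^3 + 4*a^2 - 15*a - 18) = (a - 4)/(a^2 + 3*a - 18)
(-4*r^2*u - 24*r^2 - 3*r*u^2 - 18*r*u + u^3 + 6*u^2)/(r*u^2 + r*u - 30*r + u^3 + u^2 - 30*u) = (-4*r + u)/(u - 5)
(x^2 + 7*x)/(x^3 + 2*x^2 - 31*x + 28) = x/(x^2 - 5*x + 4)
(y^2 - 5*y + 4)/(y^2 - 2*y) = (y^2 - 5*y + 4)/(y*(y - 2))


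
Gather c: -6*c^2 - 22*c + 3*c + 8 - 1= -6*c^2 - 19*c + 7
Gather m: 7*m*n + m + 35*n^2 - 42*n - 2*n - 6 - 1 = m*(7*n + 1) + 35*n^2 - 44*n - 7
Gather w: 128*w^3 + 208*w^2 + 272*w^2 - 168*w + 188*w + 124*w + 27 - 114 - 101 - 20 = 128*w^3 + 480*w^2 + 144*w - 208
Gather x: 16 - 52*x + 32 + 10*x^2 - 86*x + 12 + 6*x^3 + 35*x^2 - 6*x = 6*x^3 + 45*x^2 - 144*x + 60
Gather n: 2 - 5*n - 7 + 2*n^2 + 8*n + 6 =2*n^2 + 3*n + 1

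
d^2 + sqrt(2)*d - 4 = (d - sqrt(2))*(d + 2*sqrt(2))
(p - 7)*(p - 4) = p^2 - 11*p + 28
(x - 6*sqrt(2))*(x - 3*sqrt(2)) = x^2 - 9*sqrt(2)*x + 36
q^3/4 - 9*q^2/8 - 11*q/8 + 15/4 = (q/4 + 1/2)*(q - 5)*(q - 3/2)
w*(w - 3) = w^2 - 3*w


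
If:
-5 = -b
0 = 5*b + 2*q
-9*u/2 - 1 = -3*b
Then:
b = 5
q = -25/2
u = 28/9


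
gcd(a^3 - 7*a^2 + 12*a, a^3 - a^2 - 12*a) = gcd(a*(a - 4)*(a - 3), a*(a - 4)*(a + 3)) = a^2 - 4*a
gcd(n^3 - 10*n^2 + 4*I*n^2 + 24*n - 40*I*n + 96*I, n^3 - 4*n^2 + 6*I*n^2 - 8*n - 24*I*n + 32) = n^2 + n*(-4 + 4*I) - 16*I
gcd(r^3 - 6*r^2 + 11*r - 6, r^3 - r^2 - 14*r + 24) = r^2 - 5*r + 6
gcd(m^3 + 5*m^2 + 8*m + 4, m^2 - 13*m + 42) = 1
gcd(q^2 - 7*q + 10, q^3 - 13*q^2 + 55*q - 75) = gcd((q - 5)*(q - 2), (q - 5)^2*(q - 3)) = q - 5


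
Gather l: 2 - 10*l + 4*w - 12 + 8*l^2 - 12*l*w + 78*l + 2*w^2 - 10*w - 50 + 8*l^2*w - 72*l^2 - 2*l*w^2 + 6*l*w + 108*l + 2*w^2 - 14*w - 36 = l^2*(8*w - 64) + l*(-2*w^2 - 6*w + 176) + 4*w^2 - 20*w - 96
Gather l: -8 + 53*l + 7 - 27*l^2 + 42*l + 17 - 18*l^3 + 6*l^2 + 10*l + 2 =-18*l^3 - 21*l^2 + 105*l + 18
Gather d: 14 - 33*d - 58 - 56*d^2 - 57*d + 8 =-56*d^2 - 90*d - 36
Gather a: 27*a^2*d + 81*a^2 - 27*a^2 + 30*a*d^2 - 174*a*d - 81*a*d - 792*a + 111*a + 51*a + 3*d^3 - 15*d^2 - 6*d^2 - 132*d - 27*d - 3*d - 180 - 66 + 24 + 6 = a^2*(27*d + 54) + a*(30*d^2 - 255*d - 630) + 3*d^3 - 21*d^2 - 162*d - 216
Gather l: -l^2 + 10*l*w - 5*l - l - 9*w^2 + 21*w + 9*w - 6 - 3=-l^2 + l*(10*w - 6) - 9*w^2 + 30*w - 9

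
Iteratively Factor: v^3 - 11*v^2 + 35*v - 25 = (v - 1)*(v^2 - 10*v + 25) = (v - 5)*(v - 1)*(v - 5)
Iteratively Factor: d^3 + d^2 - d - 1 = (d + 1)*(d^2 - 1) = (d - 1)*(d + 1)*(d + 1)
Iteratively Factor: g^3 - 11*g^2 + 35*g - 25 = (g - 5)*(g^2 - 6*g + 5) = (g - 5)*(g - 1)*(g - 5)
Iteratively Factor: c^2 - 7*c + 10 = (c - 5)*(c - 2)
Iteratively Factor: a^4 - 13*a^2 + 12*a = (a)*(a^3 - 13*a + 12) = a*(a - 3)*(a^2 + 3*a - 4) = a*(a - 3)*(a - 1)*(a + 4)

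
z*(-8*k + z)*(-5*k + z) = 40*k^2*z - 13*k*z^2 + z^3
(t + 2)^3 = t^3 + 6*t^2 + 12*t + 8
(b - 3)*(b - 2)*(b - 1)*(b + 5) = b^4 - b^3 - 19*b^2 + 49*b - 30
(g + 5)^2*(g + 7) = g^3 + 17*g^2 + 95*g + 175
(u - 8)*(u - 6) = u^2 - 14*u + 48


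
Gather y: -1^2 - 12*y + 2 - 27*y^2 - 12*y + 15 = -27*y^2 - 24*y + 16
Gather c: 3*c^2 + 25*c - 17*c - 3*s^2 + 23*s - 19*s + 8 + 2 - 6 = 3*c^2 + 8*c - 3*s^2 + 4*s + 4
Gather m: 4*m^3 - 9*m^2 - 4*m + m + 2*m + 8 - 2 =4*m^3 - 9*m^2 - m + 6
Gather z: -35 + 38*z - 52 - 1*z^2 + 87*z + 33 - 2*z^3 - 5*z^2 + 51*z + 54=-2*z^3 - 6*z^2 + 176*z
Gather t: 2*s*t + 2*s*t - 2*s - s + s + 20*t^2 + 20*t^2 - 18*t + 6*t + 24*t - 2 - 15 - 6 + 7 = -2*s + 40*t^2 + t*(4*s + 12) - 16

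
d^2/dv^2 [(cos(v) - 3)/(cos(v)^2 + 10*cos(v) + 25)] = (-215*cos(v)/4 + 16*cos(2*v) - cos(3*v)/4 - 22)/(cos(v) + 5)^4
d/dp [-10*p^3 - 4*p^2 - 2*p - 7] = -30*p^2 - 8*p - 2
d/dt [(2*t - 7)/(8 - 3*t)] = -5/(3*t - 8)^2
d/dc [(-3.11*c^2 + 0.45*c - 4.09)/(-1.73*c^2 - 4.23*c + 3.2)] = (13.9338*c^2 - 34.0554*c - 15.8607)/(2.9929*c^4 + 14.6358*c^3 + 6.8209*c^2 - 27.072*c + 10.24)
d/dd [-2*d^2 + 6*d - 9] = 6 - 4*d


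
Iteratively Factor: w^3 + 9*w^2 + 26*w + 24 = (w + 2)*(w^2 + 7*w + 12) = (w + 2)*(w + 4)*(w + 3)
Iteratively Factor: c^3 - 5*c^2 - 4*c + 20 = (c + 2)*(c^2 - 7*c + 10) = (c - 5)*(c + 2)*(c - 2)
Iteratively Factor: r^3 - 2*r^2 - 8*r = (r + 2)*(r^2 - 4*r) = (r - 4)*(r + 2)*(r)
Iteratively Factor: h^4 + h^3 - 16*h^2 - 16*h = (h - 4)*(h^3 + 5*h^2 + 4*h) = h*(h - 4)*(h^2 + 5*h + 4) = h*(h - 4)*(h + 1)*(h + 4)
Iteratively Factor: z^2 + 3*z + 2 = (z + 2)*(z + 1)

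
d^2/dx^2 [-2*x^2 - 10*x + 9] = -4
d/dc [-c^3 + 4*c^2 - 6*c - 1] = -3*c^2 + 8*c - 6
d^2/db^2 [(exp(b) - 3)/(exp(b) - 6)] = 3*(exp(b) + 6)*exp(b)/(exp(3*b) - 18*exp(2*b) + 108*exp(b) - 216)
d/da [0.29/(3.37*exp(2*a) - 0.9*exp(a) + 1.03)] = (0.261 - 1.9546*exp(a))*exp(a)/(3.37*exp(2*a) - 0.9*exp(a) + 1.03)^2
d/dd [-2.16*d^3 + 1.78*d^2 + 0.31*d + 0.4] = -6.48*d^2 + 3.56*d + 0.31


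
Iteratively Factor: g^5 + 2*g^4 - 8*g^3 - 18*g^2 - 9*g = (g)*(g^4 + 2*g^3 - 8*g^2 - 18*g - 9) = g*(g + 3)*(g^3 - g^2 - 5*g - 3) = g*(g - 3)*(g + 3)*(g^2 + 2*g + 1) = g*(g - 3)*(g + 1)*(g + 3)*(g + 1)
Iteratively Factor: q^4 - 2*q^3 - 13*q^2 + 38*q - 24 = (q - 2)*(q^3 - 13*q + 12) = (q - 2)*(q - 1)*(q^2 + q - 12) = (q - 2)*(q - 1)*(q + 4)*(q - 3)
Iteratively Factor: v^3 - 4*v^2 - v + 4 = (v + 1)*(v^2 - 5*v + 4) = (v - 1)*(v + 1)*(v - 4)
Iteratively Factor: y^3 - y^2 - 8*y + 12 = (y + 3)*(y^2 - 4*y + 4) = (y - 2)*(y + 3)*(y - 2)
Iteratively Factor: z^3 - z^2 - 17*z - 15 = (z - 5)*(z^2 + 4*z + 3) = (z - 5)*(z + 1)*(z + 3)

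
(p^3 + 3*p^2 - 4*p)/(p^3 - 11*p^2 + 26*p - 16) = p*(p + 4)/(p^2 - 10*p + 16)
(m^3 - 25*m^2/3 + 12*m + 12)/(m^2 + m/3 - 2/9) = 3*(m^2 - 9*m + 18)/(3*m - 1)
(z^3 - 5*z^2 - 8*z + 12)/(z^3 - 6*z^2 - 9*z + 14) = (z - 6)/(z - 7)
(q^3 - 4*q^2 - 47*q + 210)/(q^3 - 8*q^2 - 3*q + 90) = (q + 7)/(q + 3)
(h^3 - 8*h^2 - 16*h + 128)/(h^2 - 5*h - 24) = (h^2 - 16)/(h + 3)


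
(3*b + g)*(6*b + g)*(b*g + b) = 18*b^3*g + 18*b^3 + 9*b^2*g^2 + 9*b^2*g + b*g^3 + b*g^2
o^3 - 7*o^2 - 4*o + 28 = (o - 7)*(o - 2)*(o + 2)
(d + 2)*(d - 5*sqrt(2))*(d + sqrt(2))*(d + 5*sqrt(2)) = d^4 + sqrt(2)*d^3 + 2*d^3 - 50*d^2 + 2*sqrt(2)*d^2 - 100*d - 50*sqrt(2)*d - 100*sqrt(2)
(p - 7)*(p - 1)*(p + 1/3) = p^3 - 23*p^2/3 + 13*p/3 + 7/3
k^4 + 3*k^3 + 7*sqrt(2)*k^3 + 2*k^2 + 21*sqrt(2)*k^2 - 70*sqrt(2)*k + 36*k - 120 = (k - 2)*(k + 5)*(k + sqrt(2))*(k + 6*sqrt(2))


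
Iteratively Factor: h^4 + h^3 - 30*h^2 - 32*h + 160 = (h + 4)*(h^3 - 3*h^2 - 18*h + 40) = (h - 5)*(h + 4)*(h^2 + 2*h - 8) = (h - 5)*(h + 4)^2*(h - 2)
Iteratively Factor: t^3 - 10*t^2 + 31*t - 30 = (t - 2)*(t^2 - 8*t + 15) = (t - 3)*(t - 2)*(t - 5)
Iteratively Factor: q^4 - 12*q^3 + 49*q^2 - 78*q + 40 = (q - 1)*(q^3 - 11*q^2 + 38*q - 40) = (q - 2)*(q - 1)*(q^2 - 9*q + 20) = (q - 5)*(q - 2)*(q - 1)*(q - 4)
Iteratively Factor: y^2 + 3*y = (y)*(y + 3)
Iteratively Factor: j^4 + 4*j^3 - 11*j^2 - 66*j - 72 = (j - 4)*(j^3 + 8*j^2 + 21*j + 18) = (j - 4)*(j + 2)*(j^2 + 6*j + 9) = (j - 4)*(j + 2)*(j + 3)*(j + 3)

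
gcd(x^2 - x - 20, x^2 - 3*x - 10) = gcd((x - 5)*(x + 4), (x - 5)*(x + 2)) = x - 5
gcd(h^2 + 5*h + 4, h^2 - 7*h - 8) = h + 1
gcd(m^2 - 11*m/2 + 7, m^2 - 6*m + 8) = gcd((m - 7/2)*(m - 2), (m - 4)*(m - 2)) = m - 2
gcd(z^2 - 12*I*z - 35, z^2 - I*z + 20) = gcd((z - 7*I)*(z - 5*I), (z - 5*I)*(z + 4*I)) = z - 5*I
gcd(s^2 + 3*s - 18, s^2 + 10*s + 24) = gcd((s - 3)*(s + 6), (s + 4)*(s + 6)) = s + 6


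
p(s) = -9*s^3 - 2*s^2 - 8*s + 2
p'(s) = -27*s^2 - 4*s - 8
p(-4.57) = 855.79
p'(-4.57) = -553.61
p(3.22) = -344.97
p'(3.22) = -300.83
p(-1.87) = 68.82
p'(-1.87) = -94.94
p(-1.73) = 56.45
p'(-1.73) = -81.89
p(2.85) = -245.39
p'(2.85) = -238.71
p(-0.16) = 3.27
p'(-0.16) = -8.05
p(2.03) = -97.77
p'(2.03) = -127.38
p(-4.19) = 662.45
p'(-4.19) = -465.25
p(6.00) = -2062.00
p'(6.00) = -1004.00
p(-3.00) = 251.00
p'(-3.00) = -239.00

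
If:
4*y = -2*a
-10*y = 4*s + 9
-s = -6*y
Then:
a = 9/17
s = -27/17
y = -9/34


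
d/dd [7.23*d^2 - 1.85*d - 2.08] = 14.46*d - 1.85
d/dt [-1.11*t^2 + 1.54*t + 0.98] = 1.54 - 2.22*t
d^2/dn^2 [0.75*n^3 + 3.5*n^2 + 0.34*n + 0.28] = 4.5*n + 7.0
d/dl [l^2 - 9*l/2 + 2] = 2*l - 9/2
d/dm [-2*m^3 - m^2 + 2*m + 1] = -6*m^2 - 2*m + 2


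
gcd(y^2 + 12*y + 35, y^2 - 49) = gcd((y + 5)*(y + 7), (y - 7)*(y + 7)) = y + 7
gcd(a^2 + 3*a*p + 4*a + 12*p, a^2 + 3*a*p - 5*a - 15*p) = a + 3*p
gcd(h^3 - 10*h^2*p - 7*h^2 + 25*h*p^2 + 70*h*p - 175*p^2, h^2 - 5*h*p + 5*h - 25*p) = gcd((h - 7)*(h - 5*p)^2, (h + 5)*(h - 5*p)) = -h + 5*p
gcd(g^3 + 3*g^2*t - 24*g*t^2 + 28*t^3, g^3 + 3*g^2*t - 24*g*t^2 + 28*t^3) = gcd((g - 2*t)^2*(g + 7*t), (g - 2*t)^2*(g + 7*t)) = g^3 + 3*g^2*t - 24*g*t^2 + 28*t^3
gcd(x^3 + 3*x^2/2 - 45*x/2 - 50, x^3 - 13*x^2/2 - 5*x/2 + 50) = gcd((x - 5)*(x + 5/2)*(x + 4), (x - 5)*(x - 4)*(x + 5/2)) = x^2 - 5*x/2 - 25/2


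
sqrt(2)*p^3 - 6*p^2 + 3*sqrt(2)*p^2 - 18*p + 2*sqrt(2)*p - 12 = (p + 2)*(p - 3*sqrt(2))*(sqrt(2)*p + sqrt(2))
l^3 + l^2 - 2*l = l*(l - 1)*(l + 2)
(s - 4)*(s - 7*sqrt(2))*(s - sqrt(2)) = s^3 - 8*sqrt(2)*s^2 - 4*s^2 + 14*s + 32*sqrt(2)*s - 56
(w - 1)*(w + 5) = w^2 + 4*w - 5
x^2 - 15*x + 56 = (x - 8)*(x - 7)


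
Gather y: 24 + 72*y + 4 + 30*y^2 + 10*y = 30*y^2 + 82*y + 28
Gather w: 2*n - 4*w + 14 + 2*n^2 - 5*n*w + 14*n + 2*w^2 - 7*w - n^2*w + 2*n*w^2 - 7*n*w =2*n^2 + 16*n + w^2*(2*n + 2) + w*(-n^2 - 12*n - 11) + 14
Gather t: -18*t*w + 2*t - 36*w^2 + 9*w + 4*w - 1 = t*(2 - 18*w) - 36*w^2 + 13*w - 1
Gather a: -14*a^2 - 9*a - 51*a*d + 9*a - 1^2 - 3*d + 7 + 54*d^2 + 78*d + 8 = -14*a^2 - 51*a*d + 54*d^2 + 75*d + 14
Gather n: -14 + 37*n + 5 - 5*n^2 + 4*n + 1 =-5*n^2 + 41*n - 8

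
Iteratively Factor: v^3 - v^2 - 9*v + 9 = (v - 1)*(v^2 - 9) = (v - 3)*(v - 1)*(v + 3)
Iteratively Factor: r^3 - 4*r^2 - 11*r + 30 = (r - 5)*(r^2 + r - 6) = (r - 5)*(r - 2)*(r + 3)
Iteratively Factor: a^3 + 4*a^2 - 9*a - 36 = (a + 4)*(a^2 - 9) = (a + 3)*(a + 4)*(a - 3)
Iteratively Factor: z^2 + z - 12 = (z + 4)*(z - 3)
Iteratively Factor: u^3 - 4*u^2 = (u)*(u^2 - 4*u) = u*(u - 4)*(u)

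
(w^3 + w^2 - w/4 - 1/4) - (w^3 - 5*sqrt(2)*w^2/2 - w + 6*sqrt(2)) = w^2 + 5*sqrt(2)*w^2/2 + 3*w/4 - 6*sqrt(2) - 1/4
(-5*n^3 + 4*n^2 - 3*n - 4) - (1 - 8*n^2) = -5*n^3 + 12*n^2 - 3*n - 5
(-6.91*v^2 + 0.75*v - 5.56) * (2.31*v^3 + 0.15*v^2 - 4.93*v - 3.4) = -15.9621*v^5 + 0.696*v^4 + 21.3352*v^3 + 18.9625*v^2 + 24.8608*v + 18.904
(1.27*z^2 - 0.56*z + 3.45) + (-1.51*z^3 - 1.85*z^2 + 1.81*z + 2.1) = -1.51*z^3 - 0.58*z^2 + 1.25*z + 5.55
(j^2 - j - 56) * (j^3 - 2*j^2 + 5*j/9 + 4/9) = j^5 - 3*j^4 - 481*j^3/9 + 1007*j^2/9 - 284*j/9 - 224/9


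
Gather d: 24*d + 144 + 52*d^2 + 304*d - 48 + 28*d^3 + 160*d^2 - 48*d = 28*d^3 + 212*d^2 + 280*d + 96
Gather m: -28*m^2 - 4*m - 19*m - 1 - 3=-28*m^2 - 23*m - 4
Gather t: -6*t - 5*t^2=-5*t^2 - 6*t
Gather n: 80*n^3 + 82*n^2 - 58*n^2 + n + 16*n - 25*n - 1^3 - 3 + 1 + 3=80*n^3 + 24*n^2 - 8*n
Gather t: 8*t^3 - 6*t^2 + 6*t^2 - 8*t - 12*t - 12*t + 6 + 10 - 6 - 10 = 8*t^3 - 32*t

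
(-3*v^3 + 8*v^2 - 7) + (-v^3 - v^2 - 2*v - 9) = -4*v^3 + 7*v^2 - 2*v - 16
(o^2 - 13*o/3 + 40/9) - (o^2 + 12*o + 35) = -49*o/3 - 275/9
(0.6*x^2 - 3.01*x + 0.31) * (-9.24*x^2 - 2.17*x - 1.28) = -5.544*x^4 + 26.5104*x^3 + 2.8993*x^2 + 3.1801*x - 0.3968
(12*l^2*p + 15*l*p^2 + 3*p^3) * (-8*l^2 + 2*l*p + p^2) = -96*l^4*p - 96*l^3*p^2 + 18*l^2*p^3 + 21*l*p^4 + 3*p^5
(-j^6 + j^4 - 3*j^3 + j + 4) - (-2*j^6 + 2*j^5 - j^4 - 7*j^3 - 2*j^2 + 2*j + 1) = j^6 - 2*j^5 + 2*j^4 + 4*j^3 + 2*j^2 - j + 3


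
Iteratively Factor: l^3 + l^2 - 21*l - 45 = (l + 3)*(l^2 - 2*l - 15) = (l + 3)^2*(l - 5)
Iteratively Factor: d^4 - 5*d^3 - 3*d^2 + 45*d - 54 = (d - 3)*(d^3 - 2*d^2 - 9*d + 18) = (d - 3)^2*(d^2 + d - 6) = (d - 3)^2*(d - 2)*(d + 3)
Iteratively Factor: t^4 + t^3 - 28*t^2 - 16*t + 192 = (t + 4)*(t^3 - 3*t^2 - 16*t + 48) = (t - 3)*(t + 4)*(t^2 - 16) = (t - 3)*(t + 4)^2*(t - 4)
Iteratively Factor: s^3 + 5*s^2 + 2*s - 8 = (s + 4)*(s^2 + s - 2) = (s + 2)*(s + 4)*(s - 1)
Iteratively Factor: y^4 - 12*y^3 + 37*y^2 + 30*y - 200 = (y + 2)*(y^3 - 14*y^2 + 65*y - 100) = (y - 5)*(y + 2)*(y^2 - 9*y + 20) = (y - 5)^2*(y + 2)*(y - 4)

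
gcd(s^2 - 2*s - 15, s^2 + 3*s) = s + 3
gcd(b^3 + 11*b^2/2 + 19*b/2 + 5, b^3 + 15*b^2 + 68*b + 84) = b + 2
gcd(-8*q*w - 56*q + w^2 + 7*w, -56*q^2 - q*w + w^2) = 8*q - w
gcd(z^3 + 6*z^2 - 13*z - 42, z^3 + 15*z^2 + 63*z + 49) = z + 7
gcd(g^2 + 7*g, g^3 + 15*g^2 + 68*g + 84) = g + 7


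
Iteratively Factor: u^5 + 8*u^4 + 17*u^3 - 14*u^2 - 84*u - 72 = (u + 3)*(u^4 + 5*u^3 + 2*u^2 - 20*u - 24) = (u + 2)*(u + 3)*(u^3 + 3*u^2 - 4*u - 12) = (u + 2)^2*(u + 3)*(u^2 + u - 6) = (u - 2)*(u + 2)^2*(u + 3)*(u + 3)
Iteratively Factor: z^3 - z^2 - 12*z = (z - 4)*(z^2 + 3*z) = (z - 4)*(z + 3)*(z)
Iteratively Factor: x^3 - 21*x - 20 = (x + 1)*(x^2 - x - 20) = (x + 1)*(x + 4)*(x - 5)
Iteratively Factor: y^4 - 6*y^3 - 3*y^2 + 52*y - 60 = (y - 2)*(y^3 - 4*y^2 - 11*y + 30) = (y - 5)*(y - 2)*(y^2 + y - 6) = (y - 5)*(y - 2)*(y + 3)*(y - 2)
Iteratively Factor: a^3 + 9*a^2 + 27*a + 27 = (a + 3)*(a^2 + 6*a + 9) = (a + 3)^2*(a + 3)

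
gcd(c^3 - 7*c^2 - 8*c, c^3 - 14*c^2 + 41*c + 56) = c^2 - 7*c - 8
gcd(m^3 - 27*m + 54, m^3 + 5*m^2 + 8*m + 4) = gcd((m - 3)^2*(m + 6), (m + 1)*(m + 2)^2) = 1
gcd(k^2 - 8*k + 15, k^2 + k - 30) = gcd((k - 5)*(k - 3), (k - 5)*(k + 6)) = k - 5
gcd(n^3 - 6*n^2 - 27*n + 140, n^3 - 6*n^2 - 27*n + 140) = n^3 - 6*n^2 - 27*n + 140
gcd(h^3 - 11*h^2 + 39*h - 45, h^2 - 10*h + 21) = h - 3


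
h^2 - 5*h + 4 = (h - 4)*(h - 1)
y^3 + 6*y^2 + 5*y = y*(y + 1)*(y + 5)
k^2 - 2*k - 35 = (k - 7)*(k + 5)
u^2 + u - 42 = (u - 6)*(u + 7)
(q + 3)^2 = q^2 + 6*q + 9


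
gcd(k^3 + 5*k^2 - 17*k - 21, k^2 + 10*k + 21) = k + 7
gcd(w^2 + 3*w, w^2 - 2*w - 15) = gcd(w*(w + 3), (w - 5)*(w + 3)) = w + 3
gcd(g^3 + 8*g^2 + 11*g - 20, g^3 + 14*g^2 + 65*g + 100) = g^2 + 9*g + 20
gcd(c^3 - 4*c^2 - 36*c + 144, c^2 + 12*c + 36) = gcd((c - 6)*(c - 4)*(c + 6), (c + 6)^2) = c + 6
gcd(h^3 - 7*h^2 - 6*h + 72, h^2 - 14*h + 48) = h - 6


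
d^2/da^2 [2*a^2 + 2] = 4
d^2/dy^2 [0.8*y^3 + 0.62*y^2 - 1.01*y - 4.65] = 4.8*y + 1.24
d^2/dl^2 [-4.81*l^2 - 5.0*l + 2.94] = -9.62000000000000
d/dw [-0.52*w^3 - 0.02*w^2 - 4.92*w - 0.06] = -1.56*w^2 - 0.04*w - 4.92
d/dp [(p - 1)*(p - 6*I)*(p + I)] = 3*p^2 + p*(-2 - 10*I) + 6 + 5*I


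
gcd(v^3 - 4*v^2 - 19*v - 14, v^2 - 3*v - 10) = v + 2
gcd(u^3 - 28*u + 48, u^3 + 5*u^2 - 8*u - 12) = u^2 + 4*u - 12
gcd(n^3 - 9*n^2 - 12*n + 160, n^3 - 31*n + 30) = n - 5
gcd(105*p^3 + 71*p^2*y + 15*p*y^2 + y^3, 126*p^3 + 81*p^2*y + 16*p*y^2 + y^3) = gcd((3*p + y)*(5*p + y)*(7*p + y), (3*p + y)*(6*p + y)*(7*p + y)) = 21*p^2 + 10*p*y + y^2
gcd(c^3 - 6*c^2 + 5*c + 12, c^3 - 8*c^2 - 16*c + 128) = c - 4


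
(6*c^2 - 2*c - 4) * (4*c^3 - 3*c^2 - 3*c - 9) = 24*c^5 - 26*c^4 - 28*c^3 - 36*c^2 + 30*c + 36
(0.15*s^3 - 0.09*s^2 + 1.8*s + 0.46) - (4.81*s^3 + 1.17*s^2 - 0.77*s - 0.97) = -4.66*s^3 - 1.26*s^2 + 2.57*s + 1.43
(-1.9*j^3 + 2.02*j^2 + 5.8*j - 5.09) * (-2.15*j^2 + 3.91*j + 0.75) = 4.085*j^5 - 11.772*j^4 - 5.9968*j^3 + 35.1365*j^2 - 15.5519*j - 3.8175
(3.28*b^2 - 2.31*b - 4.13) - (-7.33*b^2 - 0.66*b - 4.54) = 10.61*b^2 - 1.65*b + 0.41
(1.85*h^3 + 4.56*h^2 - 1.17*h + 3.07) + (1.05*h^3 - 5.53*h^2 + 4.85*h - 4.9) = 2.9*h^3 - 0.970000000000001*h^2 + 3.68*h - 1.83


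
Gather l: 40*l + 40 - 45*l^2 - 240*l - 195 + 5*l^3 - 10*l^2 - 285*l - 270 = 5*l^3 - 55*l^2 - 485*l - 425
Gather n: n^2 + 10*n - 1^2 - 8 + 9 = n^2 + 10*n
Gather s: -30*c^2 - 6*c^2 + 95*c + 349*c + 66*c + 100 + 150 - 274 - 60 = -36*c^2 + 510*c - 84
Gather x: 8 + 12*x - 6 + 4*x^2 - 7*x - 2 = 4*x^2 + 5*x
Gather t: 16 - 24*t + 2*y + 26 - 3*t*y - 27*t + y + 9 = t*(-3*y - 51) + 3*y + 51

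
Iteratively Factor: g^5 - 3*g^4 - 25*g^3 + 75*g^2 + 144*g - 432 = (g - 3)*(g^4 - 25*g^2 + 144) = (g - 3)*(g + 3)*(g^3 - 3*g^2 - 16*g + 48) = (g - 3)*(g + 3)*(g + 4)*(g^2 - 7*g + 12) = (g - 4)*(g - 3)*(g + 3)*(g + 4)*(g - 3)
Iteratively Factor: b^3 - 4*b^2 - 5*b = (b + 1)*(b^2 - 5*b) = (b - 5)*(b + 1)*(b)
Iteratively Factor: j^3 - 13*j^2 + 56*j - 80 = (j - 5)*(j^2 - 8*j + 16) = (j - 5)*(j - 4)*(j - 4)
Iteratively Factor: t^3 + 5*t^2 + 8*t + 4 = (t + 2)*(t^2 + 3*t + 2) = (t + 2)^2*(t + 1)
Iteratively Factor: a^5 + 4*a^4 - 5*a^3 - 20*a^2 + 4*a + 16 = (a + 1)*(a^4 + 3*a^3 - 8*a^2 - 12*a + 16) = (a - 2)*(a + 1)*(a^3 + 5*a^2 + 2*a - 8) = (a - 2)*(a + 1)*(a + 2)*(a^2 + 3*a - 4) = (a - 2)*(a + 1)*(a + 2)*(a + 4)*(a - 1)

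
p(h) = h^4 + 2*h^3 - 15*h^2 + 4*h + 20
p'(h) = 4*h^3 + 6*h^2 - 30*h + 4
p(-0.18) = 18.78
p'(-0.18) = 9.57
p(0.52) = 18.38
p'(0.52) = -9.42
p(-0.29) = 17.54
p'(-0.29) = 13.11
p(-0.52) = 13.66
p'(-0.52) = 20.66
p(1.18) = 9.06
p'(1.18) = -16.47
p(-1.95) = -45.21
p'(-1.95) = 55.66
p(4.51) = 330.13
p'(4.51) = 357.68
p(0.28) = 19.99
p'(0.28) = -3.84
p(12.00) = 22100.00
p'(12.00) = 7420.00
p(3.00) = 32.00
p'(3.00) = 76.00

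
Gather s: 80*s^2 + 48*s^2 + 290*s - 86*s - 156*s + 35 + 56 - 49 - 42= 128*s^2 + 48*s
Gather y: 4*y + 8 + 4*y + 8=8*y + 16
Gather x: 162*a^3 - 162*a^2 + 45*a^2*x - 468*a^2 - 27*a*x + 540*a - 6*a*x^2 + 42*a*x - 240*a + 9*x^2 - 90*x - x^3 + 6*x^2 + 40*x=162*a^3 - 630*a^2 + 300*a - x^3 + x^2*(15 - 6*a) + x*(45*a^2 + 15*a - 50)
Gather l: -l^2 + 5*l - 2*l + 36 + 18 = -l^2 + 3*l + 54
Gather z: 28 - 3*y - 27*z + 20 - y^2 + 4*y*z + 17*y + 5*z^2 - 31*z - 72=-y^2 + 14*y + 5*z^2 + z*(4*y - 58) - 24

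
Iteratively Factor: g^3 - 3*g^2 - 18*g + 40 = (g - 2)*(g^2 - g - 20) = (g - 5)*(g - 2)*(g + 4)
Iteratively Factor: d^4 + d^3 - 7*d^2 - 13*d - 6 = (d + 2)*(d^3 - d^2 - 5*d - 3) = (d - 3)*(d + 2)*(d^2 + 2*d + 1) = (d - 3)*(d + 1)*(d + 2)*(d + 1)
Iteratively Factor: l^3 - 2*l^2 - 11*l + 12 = (l - 1)*(l^2 - l - 12) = (l - 1)*(l + 3)*(l - 4)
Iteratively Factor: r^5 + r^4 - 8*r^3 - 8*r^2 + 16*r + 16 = (r + 2)*(r^4 - r^3 - 6*r^2 + 4*r + 8) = (r + 1)*(r + 2)*(r^3 - 2*r^2 - 4*r + 8) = (r - 2)*(r + 1)*(r + 2)*(r^2 - 4) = (r - 2)*(r + 1)*(r + 2)^2*(r - 2)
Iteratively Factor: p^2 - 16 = (p - 4)*(p + 4)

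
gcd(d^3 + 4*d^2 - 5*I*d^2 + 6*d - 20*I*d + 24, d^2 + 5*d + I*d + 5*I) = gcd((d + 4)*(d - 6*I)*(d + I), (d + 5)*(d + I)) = d + I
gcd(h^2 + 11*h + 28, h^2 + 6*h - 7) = h + 7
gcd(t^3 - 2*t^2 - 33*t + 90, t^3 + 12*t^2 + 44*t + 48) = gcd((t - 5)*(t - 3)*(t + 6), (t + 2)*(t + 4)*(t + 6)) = t + 6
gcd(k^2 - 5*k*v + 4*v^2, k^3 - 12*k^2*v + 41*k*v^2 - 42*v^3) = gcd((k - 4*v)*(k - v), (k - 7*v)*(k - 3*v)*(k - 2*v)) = 1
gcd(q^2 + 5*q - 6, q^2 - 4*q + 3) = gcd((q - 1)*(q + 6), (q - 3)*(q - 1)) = q - 1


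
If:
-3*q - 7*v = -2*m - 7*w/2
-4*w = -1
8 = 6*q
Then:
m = 7*v/2 + 25/16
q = 4/3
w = 1/4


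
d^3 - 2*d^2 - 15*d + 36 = (d - 3)^2*(d + 4)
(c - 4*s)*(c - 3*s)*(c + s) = c^3 - 6*c^2*s + 5*c*s^2 + 12*s^3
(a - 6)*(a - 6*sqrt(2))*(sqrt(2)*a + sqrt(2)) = sqrt(2)*a^3 - 12*a^2 - 5*sqrt(2)*a^2 - 6*sqrt(2)*a + 60*a + 72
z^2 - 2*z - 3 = (z - 3)*(z + 1)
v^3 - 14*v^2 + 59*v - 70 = (v - 7)*(v - 5)*(v - 2)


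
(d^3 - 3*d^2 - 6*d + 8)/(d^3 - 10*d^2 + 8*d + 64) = (d - 1)/(d - 8)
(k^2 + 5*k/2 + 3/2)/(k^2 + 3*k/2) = (k + 1)/k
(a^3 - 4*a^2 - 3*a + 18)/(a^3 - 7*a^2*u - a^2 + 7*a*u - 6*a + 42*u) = (3 - a)/(-a + 7*u)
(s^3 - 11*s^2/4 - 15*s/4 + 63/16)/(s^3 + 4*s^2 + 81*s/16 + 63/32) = 2*(8*s^2 - 34*s + 21)/(16*s^2 + 40*s + 21)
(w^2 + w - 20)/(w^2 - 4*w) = (w + 5)/w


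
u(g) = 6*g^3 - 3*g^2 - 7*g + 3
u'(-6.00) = 677.00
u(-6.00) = -1359.00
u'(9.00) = 1397.00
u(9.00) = 4071.00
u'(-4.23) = 340.45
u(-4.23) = -475.19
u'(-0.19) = -5.21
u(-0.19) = 4.18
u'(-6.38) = 763.96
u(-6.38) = -1632.62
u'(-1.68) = 53.88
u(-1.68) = -22.16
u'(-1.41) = 37.25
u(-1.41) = -9.91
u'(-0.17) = -5.46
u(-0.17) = 4.07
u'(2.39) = 81.48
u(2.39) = 51.05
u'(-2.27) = 99.37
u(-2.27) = -66.75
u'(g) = 18*g^2 - 6*g - 7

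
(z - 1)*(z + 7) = z^2 + 6*z - 7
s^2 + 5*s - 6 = (s - 1)*(s + 6)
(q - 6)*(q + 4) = q^2 - 2*q - 24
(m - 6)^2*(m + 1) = m^3 - 11*m^2 + 24*m + 36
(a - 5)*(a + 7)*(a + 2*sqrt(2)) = a^3 + 2*a^2 + 2*sqrt(2)*a^2 - 35*a + 4*sqrt(2)*a - 70*sqrt(2)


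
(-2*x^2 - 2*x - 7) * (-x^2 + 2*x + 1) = 2*x^4 - 2*x^3 + x^2 - 16*x - 7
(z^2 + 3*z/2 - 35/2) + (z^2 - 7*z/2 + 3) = 2*z^2 - 2*z - 29/2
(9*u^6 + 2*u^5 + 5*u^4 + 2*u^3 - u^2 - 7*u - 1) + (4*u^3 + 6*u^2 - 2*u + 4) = 9*u^6 + 2*u^5 + 5*u^4 + 6*u^3 + 5*u^2 - 9*u + 3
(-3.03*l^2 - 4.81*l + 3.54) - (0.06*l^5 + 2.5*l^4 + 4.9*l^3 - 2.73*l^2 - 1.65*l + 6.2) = -0.06*l^5 - 2.5*l^4 - 4.9*l^3 - 0.3*l^2 - 3.16*l - 2.66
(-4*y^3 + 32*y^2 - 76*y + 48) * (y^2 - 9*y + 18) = -4*y^5 + 68*y^4 - 436*y^3 + 1308*y^2 - 1800*y + 864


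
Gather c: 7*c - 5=7*c - 5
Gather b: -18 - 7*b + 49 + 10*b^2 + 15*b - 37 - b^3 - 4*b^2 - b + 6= -b^3 + 6*b^2 + 7*b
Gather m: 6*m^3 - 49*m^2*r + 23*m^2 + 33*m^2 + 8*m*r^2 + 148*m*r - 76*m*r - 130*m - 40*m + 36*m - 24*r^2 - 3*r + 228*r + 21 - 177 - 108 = 6*m^3 + m^2*(56 - 49*r) + m*(8*r^2 + 72*r - 134) - 24*r^2 + 225*r - 264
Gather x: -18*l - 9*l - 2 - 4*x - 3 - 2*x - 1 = -27*l - 6*x - 6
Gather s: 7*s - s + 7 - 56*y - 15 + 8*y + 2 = 6*s - 48*y - 6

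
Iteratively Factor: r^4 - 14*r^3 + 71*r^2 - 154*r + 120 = (r - 2)*(r^3 - 12*r^2 + 47*r - 60) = (r - 5)*(r - 2)*(r^2 - 7*r + 12) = (r - 5)*(r - 3)*(r - 2)*(r - 4)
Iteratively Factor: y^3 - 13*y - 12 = (y + 3)*(y^2 - 3*y - 4) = (y - 4)*(y + 3)*(y + 1)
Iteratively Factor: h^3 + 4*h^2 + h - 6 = (h + 2)*(h^2 + 2*h - 3) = (h - 1)*(h + 2)*(h + 3)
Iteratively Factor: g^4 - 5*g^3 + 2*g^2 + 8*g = (g - 4)*(g^3 - g^2 - 2*g) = (g - 4)*(g - 2)*(g^2 + g) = (g - 4)*(g - 2)*(g + 1)*(g)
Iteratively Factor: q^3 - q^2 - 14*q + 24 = (q - 3)*(q^2 + 2*q - 8) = (q - 3)*(q - 2)*(q + 4)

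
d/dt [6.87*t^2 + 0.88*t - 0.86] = 13.74*t + 0.88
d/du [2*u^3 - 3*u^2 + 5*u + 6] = 6*u^2 - 6*u + 5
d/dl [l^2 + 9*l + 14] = 2*l + 9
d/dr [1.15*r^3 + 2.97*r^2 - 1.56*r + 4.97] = 3.45*r^2 + 5.94*r - 1.56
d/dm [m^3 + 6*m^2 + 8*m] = 3*m^2 + 12*m + 8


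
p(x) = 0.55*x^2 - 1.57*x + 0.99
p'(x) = 1.1*x - 1.57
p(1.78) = -0.06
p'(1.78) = 0.39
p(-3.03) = 10.80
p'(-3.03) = -4.90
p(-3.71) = 14.38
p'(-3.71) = -5.65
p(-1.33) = 4.05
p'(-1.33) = -3.03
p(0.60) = 0.25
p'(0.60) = -0.91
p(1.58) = -0.12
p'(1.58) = 0.17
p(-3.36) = 12.47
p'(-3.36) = -5.27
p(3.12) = 1.45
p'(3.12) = 1.86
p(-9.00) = 59.67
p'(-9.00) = -11.47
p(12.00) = 61.35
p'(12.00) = 11.63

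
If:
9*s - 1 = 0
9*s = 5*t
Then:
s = 1/9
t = 1/5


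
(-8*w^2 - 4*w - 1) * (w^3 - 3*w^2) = -8*w^5 + 20*w^4 + 11*w^3 + 3*w^2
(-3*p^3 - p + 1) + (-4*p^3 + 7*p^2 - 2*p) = -7*p^3 + 7*p^2 - 3*p + 1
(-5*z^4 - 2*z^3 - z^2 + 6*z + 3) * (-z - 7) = 5*z^5 + 37*z^4 + 15*z^3 + z^2 - 45*z - 21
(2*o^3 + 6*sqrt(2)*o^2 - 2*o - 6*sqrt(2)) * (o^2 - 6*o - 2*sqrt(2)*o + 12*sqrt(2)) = 2*o^5 - 12*o^4 + 2*sqrt(2)*o^4 - 26*o^3 - 12*sqrt(2)*o^3 - 2*sqrt(2)*o^2 + 156*o^2 + 12*sqrt(2)*o + 24*o - 144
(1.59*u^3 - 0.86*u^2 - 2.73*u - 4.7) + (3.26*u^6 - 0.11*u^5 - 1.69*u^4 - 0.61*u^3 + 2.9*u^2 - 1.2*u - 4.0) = 3.26*u^6 - 0.11*u^5 - 1.69*u^4 + 0.98*u^3 + 2.04*u^2 - 3.93*u - 8.7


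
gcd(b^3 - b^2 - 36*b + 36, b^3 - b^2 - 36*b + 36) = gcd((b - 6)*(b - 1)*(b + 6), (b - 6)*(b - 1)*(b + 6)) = b^3 - b^2 - 36*b + 36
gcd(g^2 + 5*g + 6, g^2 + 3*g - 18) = 1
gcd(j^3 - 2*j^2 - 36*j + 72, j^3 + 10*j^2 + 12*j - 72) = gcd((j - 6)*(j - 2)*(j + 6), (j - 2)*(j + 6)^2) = j^2 + 4*j - 12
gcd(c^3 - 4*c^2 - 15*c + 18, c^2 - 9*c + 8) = c - 1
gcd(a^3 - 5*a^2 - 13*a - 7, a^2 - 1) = a + 1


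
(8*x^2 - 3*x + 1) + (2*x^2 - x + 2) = 10*x^2 - 4*x + 3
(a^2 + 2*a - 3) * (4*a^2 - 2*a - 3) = 4*a^4 + 6*a^3 - 19*a^2 + 9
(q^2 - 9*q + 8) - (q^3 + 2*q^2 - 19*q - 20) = -q^3 - q^2 + 10*q + 28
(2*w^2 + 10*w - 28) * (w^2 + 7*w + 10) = 2*w^4 + 24*w^3 + 62*w^2 - 96*w - 280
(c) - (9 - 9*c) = 10*c - 9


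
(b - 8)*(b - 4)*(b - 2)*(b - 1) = b^4 - 15*b^3 + 70*b^2 - 120*b + 64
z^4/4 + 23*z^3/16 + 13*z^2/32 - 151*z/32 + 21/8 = (z/4 + 1)*(z - 1)*(z - 3/4)*(z + 7/2)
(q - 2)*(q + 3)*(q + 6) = q^3 + 7*q^2 - 36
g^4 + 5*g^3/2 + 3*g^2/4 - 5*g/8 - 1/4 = (g - 1/2)*(g + 1/2)^2*(g + 2)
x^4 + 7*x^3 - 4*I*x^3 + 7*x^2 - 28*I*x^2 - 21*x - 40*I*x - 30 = (x + 2)*(x + 5)*(x - 3*I)*(x - I)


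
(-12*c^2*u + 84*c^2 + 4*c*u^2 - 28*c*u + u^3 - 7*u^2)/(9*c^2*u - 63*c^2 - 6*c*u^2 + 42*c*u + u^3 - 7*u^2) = (-12*c^2 + 4*c*u + u^2)/(9*c^2 - 6*c*u + u^2)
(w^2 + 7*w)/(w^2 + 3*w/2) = 2*(w + 7)/(2*w + 3)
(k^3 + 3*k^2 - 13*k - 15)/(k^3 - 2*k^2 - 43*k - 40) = (k - 3)/(k - 8)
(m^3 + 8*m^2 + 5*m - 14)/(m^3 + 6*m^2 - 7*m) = (m + 2)/m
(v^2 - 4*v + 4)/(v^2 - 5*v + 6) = (v - 2)/(v - 3)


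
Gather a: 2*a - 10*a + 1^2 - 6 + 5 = -8*a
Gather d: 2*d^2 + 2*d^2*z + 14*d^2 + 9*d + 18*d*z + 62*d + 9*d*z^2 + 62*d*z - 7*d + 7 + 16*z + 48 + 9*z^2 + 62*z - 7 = d^2*(2*z + 16) + d*(9*z^2 + 80*z + 64) + 9*z^2 + 78*z + 48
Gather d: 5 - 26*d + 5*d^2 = 5*d^2 - 26*d + 5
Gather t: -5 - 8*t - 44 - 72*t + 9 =-80*t - 40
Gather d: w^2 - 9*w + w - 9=w^2 - 8*w - 9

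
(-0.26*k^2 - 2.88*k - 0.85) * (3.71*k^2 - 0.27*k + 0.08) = -0.9646*k^4 - 10.6146*k^3 - 2.3967*k^2 - 0.000899999999999984*k - 0.068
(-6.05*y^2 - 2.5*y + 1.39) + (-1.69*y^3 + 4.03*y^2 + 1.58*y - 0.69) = -1.69*y^3 - 2.02*y^2 - 0.92*y + 0.7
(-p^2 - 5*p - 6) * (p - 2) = -p^3 - 3*p^2 + 4*p + 12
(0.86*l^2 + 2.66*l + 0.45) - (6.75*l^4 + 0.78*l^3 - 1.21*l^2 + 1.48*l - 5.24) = -6.75*l^4 - 0.78*l^3 + 2.07*l^2 + 1.18*l + 5.69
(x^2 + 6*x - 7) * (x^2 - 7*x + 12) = x^4 - x^3 - 37*x^2 + 121*x - 84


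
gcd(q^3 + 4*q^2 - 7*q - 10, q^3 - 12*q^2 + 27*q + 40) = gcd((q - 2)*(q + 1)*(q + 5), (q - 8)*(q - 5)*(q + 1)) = q + 1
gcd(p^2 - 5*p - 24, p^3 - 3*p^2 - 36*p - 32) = p - 8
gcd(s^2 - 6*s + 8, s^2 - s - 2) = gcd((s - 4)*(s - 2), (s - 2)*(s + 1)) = s - 2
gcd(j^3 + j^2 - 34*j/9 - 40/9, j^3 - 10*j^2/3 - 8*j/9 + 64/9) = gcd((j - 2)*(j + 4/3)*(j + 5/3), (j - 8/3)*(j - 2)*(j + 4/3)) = j^2 - 2*j/3 - 8/3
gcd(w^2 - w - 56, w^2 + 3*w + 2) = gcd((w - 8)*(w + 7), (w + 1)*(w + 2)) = 1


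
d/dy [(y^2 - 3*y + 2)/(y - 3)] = (y^2 - 6*y + 7)/(y^2 - 6*y + 9)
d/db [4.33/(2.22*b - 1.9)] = -9.6126/(2.22*b - 1.9)^2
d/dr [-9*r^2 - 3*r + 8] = -18*r - 3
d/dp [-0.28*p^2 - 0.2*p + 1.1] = -0.56*p - 0.2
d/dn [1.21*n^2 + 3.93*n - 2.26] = 2.42*n + 3.93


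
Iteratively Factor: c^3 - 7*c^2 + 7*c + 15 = (c - 3)*(c^2 - 4*c - 5) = (c - 3)*(c + 1)*(c - 5)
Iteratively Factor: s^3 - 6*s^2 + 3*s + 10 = (s - 2)*(s^2 - 4*s - 5) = (s - 2)*(s + 1)*(s - 5)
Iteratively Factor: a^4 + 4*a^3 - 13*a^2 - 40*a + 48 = (a - 3)*(a^3 + 7*a^2 + 8*a - 16) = (a - 3)*(a - 1)*(a^2 + 8*a + 16) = (a - 3)*(a - 1)*(a + 4)*(a + 4)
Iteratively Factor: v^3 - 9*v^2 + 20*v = (v)*(v^2 - 9*v + 20) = v*(v - 5)*(v - 4)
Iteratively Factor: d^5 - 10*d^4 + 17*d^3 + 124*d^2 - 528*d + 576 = (d - 3)*(d^4 - 7*d^3 - 4*d^2 + 112*d - 192) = (d - 4)*(d - 3)*(d^3 - 3*d^2 - 16*d + 48) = (d - 4)*(d - 3)*(d + 4)*(d^2 - 7*d + 12) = (d - 4)*(d - 3)^2*(d + 4)*(d - 4)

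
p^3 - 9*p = p*(p - 3)*(p + 3)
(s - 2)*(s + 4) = s^2 + 2*s - 8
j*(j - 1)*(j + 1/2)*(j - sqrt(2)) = j^4 - sqrt(2)*j^3 - j^3/2 - j^2/2 + sqrt(2)*j^2/2 + sqrt(2)*j/2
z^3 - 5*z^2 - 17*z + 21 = (z - 7)*(z - 1)*(z + 3)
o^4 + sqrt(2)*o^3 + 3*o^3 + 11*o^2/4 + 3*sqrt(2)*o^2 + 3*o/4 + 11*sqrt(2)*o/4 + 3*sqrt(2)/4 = (o + 1/2)*(o + 1)*(o + 3/2)*(o + sqrt(2))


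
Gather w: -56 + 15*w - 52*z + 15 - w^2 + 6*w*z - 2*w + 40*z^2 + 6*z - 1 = -w^2 + w*(6*z + 13) + 40*z^2 - 46*z - 42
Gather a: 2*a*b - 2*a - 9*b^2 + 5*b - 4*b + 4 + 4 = a*(2*b - 2) - 9*b^2 + b + 8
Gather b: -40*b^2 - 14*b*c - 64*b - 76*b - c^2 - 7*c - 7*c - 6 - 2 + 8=-40*b^2 + b*(-14*c - 140) - c^2 - 14*c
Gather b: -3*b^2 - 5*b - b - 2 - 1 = -3*b^2 - 6*b - 3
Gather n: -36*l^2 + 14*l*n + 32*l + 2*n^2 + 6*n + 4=-36*l^2 + 32*l + 2*n^2 + n*(14*l + 6) + 4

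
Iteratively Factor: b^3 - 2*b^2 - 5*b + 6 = (b - 3)*(b^2 + b - 2) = (b - 3)*(b - 1)*(b + 2)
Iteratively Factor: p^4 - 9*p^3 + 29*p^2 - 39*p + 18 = (p - 1)*(p^3 - 8*p^2 + 21*p - 18) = (p - 2)*(p - 1)*(p^2 - 6*p + 9) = (p - 3)*(p - 2)*(p - 1)*(p - 3)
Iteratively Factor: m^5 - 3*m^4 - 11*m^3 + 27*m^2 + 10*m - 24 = (m + 1)*(m^4 - 4*m^3 - 7*m^2 + 34*m - 24) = (m - 1)*(m + 1)*(m^3 - 3*m^2 - 10*m + 24) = (m - 1)*(m + 1)*(m + 3)*(m^2 - 6*m + 8) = (m - 4)*(m - 1)*(m + 1)*(m + 3)*(m - 2)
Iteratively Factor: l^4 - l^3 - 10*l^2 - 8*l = (l)*(l^3 - l^2 - 10*l - 8) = l*(l - 4)*(l^2 + 3*l + 2) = l*(l - 4)*(l + 2)*(l + 1)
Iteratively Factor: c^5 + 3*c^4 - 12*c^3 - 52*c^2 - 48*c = (c + 2)*(c^4 + c^3 - 14*c^2 - 24*c) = (c + 2)*(c + 3)*(c^3 - 2*c^2 - 8*c) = c*(c + 2)*(c + 3)*(c^2 - 2*c - 8) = c*(c + 2)^2*(c + 3)*(c - 4)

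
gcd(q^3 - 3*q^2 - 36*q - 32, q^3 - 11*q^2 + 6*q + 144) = q - 8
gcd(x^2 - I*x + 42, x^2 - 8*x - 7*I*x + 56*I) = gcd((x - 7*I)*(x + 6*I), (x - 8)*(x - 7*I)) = x - 7*I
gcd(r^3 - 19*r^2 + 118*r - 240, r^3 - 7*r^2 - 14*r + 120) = r^2 - 11*r + 30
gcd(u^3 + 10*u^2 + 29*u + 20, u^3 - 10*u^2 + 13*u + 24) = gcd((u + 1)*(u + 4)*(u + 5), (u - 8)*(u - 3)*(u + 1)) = u + 1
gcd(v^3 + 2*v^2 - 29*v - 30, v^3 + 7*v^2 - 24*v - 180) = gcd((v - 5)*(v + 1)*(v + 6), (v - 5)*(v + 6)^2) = v^2 + v - 30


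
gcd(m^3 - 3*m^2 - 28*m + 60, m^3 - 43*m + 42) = m - 6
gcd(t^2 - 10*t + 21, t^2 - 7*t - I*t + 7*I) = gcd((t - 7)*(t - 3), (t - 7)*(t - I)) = t - 7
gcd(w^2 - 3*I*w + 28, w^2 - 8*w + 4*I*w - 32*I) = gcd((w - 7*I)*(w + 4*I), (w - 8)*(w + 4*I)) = w + 4*I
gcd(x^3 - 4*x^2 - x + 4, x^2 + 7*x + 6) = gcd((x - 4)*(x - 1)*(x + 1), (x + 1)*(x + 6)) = x + 1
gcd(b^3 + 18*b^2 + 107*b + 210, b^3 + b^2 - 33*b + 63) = b + 7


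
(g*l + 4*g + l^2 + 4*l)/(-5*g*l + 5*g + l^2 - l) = (-g*l - 4*g - l^2 - 4*l)/(5*g*l - 5*g - l^2 + l)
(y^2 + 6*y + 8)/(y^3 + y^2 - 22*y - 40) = 1/(y - 5)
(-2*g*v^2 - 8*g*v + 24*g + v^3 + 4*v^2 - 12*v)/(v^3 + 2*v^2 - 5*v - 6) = (-2*g*v - 12*g + v^2 + 6*v)/(v^2 + 4*v + 3)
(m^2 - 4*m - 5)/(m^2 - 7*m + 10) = (m + 1)/(m - 2)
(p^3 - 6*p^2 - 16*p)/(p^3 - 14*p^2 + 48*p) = (p + 2)/(p - 6)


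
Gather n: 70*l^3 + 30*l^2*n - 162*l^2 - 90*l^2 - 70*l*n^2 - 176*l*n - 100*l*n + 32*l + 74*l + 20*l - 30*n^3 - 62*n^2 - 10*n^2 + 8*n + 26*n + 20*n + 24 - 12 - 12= 70*l^3 - 252*l^2 + 126*l - 30*n^3 + n^2*(-70*l - 72) + n*(30*l^2 - 276*l + 54)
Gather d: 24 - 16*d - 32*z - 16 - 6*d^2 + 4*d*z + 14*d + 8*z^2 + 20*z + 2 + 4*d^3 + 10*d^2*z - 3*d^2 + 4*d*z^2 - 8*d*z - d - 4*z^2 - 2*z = 4*d^3 + d^2*(10*z - 9) + d*(4*z^2 - 4*z - 3) + 4*z^2 - 14*z + 10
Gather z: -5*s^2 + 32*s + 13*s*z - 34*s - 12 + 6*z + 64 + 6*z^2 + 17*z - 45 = -5*s^2 - 2*s + 6*z^2 + z*(13*s + 23) + 7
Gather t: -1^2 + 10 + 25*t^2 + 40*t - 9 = 25*t^2 + 40*t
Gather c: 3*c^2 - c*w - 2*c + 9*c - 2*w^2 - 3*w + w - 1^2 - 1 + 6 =3*c^2 + c*(7 - w) - 2*w^2 - 2*w + 4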